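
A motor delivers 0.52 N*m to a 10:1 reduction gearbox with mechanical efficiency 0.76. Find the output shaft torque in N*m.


tau_out = tau_in * N * eta = 0.52 * 10 * 0.76 = 3.9520

3.9520 N*m


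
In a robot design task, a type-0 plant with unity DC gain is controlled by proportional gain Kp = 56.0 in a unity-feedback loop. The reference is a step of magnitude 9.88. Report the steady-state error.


e_ss = R/(1 + Kp) = 9.88/(1 + 56.0) = 9.88/57.0000 = 0.1733

0.1733


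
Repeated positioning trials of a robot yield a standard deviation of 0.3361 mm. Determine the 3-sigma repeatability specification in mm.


repeatability = 3*sigma = 3*0.3361 = 1.0083

1.0083 mm


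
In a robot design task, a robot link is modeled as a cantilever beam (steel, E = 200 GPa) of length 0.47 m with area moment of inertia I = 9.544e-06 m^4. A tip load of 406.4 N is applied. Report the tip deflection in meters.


delta = F*L^3/(3*E*I) = 406.4*0.47^3/(3*2.000e+11*9.544e-06)
      = 42.1936672/5726400 = 7.3683e-06

7.3683e-06 m


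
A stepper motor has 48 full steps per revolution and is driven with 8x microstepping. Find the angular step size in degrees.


step = 360/(48*8) = 360/384 = 0.9375

0.9375 degrees


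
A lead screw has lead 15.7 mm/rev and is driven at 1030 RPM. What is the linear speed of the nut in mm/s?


v = lead * (RPM/60) = 15.7*1030/60 = 269.5167

269.5167 mm/s


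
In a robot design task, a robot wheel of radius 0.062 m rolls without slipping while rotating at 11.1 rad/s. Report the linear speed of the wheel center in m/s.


v = omega * r = 11.1 * 0.062 = 0.6882

0.6882 m/s


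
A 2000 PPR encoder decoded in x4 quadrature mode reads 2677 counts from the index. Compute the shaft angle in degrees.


angle = counts * 360 / (PPR*4) = 2677 * 360 / 8000 = 120.4650

120.4650 degrees


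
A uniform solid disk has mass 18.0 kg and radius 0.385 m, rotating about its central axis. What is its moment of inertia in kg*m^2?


I = (1/2)*m*R^2 = 0.5*18.0*0.385^2 = 1.3340

1.3340 kg*m^2


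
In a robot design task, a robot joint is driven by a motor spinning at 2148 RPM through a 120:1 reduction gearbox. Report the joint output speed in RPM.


omega_joint = omega_motor / N = 2148 / 120 = 17.9000

17.9000 RPM


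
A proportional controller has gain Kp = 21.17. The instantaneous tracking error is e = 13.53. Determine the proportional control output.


u_P = Kp * e = 21.17 * 13.53 = 286.4301

286.4301


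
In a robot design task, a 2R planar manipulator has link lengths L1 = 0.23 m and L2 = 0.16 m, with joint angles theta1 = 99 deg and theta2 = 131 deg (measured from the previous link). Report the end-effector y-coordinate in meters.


y = L1*sin(th1) + L2*sin(th1+th2) = 0.23*sin(99 deg) + 0.16*sin(230 deg) = 0.1046

0.1046 m


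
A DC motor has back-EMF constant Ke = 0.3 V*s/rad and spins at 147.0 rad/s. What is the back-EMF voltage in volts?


V_emf = Ke * omega = 0.3*147.0 = 44.1000

44.1000 V


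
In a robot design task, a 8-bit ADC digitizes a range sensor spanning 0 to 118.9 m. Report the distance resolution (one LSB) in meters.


res = range / 2^n = 118.9/2^8 = 118.9/256 = 0.4645

0.4645 m


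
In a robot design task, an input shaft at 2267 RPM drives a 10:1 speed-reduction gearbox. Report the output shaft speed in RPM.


omega_out = omega_in / N = 2267 / 10 = 226.7000

226.7000 RPM


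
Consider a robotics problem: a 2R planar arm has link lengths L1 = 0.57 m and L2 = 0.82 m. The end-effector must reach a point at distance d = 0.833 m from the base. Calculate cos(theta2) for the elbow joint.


cos(th2) = (d^2 - L1^2 - L2^2)/(2*L1*L2) = (0.833^2 - 0.57^2 - 0.82^2)/(2*0.57*0.82) = -0.3246

-0.3246


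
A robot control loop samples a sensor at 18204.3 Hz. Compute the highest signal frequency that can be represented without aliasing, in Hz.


f_max = f_s/2 = 18204.3/2 = 9102.1500

9102.1500 Hz


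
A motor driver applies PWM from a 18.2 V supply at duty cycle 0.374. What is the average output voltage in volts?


V_avg = V_supply * D = 18.2*0.374 = 6.8068

6.8068 V


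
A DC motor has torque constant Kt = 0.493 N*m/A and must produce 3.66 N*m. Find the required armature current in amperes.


I = tau / Kt = 3.66/0.493 = 7.4239

7.4239 A


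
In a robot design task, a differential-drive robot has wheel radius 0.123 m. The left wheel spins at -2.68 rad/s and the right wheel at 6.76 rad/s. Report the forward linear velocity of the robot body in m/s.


v = r*(wR + wL)/2 = 0.123*(6.76 + -2.68)/2 = 0.2509

0.2509 m/s


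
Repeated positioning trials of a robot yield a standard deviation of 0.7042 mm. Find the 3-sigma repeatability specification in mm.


repeatability = 3*sigma = 3*0.7042 = 2.1126

2.1126 mm


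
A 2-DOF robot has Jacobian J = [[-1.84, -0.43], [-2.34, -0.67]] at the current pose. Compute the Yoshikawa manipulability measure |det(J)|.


det(J) = -1.84*-0.67 - (-0.43)*(-2.34) = 0.2266
|det(J)| = 0.2266

0.2266


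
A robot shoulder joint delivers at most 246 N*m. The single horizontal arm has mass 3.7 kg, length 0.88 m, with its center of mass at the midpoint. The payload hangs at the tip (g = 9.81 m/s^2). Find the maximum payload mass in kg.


tau_arm = m_arm*g*(L/2) = 3.7*9.81*0.88/2 = 15.9707 N*m
tau_payload = tau_max - tau_arm = 246 - 15.9707 = 230.0293
m_payload = tau_payload / (g*L) = 230.0293 / (9.81*0.88) = 26.6460

26.6460 kg


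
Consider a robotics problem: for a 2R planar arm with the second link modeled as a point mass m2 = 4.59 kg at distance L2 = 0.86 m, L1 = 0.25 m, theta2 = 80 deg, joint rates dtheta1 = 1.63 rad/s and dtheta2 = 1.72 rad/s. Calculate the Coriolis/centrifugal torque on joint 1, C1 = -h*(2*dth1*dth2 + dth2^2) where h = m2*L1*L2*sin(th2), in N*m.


h = m2*L1*L2*sin(th2) = 4.59*0.25*0.86*sin(80 deg) = 0.971858
C1 = -h*(2*1.63*1.72 + 1.72^2) = -0.971858*8.5656 = -8.3245

-8.3245 N*m


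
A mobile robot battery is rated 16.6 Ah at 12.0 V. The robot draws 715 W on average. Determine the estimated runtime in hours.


E = 16.6*12.0 = 199.2000 Wh
t = E/P = 199.2000/715 = 0.2786

0.2786 hours


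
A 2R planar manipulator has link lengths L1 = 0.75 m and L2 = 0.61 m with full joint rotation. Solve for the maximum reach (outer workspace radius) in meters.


r_max = L1 + L2 = 0.75 + 0.61 = 1.3600

1.3600 m


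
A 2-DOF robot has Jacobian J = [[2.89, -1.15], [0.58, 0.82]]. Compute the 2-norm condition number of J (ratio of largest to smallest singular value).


JJ^T eigenvalues: trace(JJ^T) = 10.6834, det(JJ^T) = det(J)^2 = 9.22215424
s_max^2 = (10.6834 + sqrt(77.24641860))/2 = 9.73619709
s_min^2 = (10.6834 - sqrt(77.24641860))/2 = 0.94720291
kappa = s_max/s_min = sqrt(9.73619709/0.94720291) = 3.2061

3.2061


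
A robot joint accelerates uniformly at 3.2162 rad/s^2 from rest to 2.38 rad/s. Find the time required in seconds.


t = delta_omega / alpha = 2.38 / 3.2162 = 0.7400

0.7400 s


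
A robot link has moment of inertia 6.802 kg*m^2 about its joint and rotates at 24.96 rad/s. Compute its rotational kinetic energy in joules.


KE = (1/2)*I*omega^2 = 0.5*6.802*24.96^2 = 2118.8284

2118.8284 J


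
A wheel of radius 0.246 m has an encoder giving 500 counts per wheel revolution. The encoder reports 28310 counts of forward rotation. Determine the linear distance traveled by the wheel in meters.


revs = 28310/500 = 56.620000
d = revs * 2*pi*r = 56.620000 * 2*pi*0.246 = 87.5155

87.5155 m


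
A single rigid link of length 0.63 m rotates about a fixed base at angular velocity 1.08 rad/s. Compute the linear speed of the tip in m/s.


v = L*omega = 0.63 * 1.08 = 0.6804

0.6804 m/s


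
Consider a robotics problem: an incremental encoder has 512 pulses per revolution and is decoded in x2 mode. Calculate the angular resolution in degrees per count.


resolution = 360 / (PPR * 2) = 360 / 1024 = 0.3516

0.3516 degrees


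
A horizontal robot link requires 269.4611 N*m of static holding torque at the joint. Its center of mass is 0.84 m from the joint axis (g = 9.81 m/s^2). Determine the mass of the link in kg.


m = tau / (g*L) = 269.4611 / (9.81 * 0.84) = 32.7000

32.7000 kg


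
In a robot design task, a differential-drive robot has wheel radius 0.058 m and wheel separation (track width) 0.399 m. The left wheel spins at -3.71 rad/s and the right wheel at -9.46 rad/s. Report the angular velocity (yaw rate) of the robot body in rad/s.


omega = r*(wR - wL)/L = 0.058*(-9.46 - (-3.71))/0.399 = -0.8358

-0.8358 rad/s


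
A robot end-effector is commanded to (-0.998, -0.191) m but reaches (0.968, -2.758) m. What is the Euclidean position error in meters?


dx = 0.968 - (-0.998) = 1.9660, dy = -2.758 - (-0.191) = -2.5670
err = sqrt(3.865156 + 6.589489) = 3.2334

3.2334 m


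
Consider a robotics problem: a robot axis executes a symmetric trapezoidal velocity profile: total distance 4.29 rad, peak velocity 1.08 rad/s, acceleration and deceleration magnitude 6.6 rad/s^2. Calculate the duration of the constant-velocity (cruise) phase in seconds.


t_acc = v/a = 0.163636 s, d_acc = v^2/(2a) = 0.088364 rad each
d_cruise = 4.29 - 2*0.088364 = 4.113272 rad
t_cruise = d_cruise/v = 4.113272/1.08 = 3.8086

3.8086 s


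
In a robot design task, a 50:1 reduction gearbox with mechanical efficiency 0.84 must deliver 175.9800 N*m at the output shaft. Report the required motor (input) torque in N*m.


tau_in = tau_out / (N * eta) = 175.9800 / (50 * 0.84) = 4.1900

4.1900 N*m


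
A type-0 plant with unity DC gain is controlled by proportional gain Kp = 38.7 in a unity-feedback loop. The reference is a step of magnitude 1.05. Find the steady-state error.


e_ss = R/(1 + Kp) = 1.05/(1 + 38.7) = 1.05/39.7000 = 0.0264

0.0264


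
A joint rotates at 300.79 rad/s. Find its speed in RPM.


RPM = 300.79 * 60/(2*pi) = 2872.3329

2872.3329 RPM


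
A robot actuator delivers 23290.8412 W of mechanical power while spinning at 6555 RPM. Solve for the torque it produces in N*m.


omega = 6555 * 2*pi/60 = 686.437995 rad/s
tau = P / omega = 23290.8412 / 686.437995 = 33.9300

33.9300 N*m


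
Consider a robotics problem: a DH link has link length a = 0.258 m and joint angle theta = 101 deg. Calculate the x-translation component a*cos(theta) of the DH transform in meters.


a*cos(theta) = 0.258*cos(101 deg) = -0.0492

-0.0492 m


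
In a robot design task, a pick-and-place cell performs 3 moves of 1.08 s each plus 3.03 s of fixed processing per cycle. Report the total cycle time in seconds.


T = 3*1.08 + 3.03 = 6.2700

6.2700 s


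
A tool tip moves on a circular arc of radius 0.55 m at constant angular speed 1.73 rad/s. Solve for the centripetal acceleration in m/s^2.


a_c = omega^2 * r = 1.73^2 * 0.55 = 1.6461

1.6461 m/s^2


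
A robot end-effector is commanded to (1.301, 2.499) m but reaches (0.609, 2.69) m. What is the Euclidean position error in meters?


dx = 0.609 - (1.301) = -0.6920, dy = 2.69 - (2.499) = 0.1910
err = sqrt(0.478864 + 0.036481) = 0.7179

0.7179 m


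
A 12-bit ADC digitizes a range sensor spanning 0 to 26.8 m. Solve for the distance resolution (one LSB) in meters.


res = range / 2^n = 26.8/2^12 = 26.8/4096 = 0.0065

0.0065 m


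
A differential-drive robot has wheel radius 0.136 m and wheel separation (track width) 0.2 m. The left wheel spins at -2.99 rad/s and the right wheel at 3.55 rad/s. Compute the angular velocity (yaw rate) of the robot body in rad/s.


omega = r*(wR - wL)/L = 0.136*(3.55 - (-2.99))/0.2 = 4.4472

4.4472 rad/s


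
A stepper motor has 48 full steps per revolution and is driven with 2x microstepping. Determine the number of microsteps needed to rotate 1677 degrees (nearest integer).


step_size = 360/(48*2) = 360/96 = 3.750000 deg
n = 1677/(360/96) = 1677*96/360 = 447.2000 -> 447

447 steps


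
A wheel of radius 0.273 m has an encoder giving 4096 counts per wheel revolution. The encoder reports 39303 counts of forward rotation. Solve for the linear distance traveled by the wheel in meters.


revs = 39303/4096 = 9.595459
d = revs * 2*pi*r = 9.595459 * 2*pi*0.273 = 16.4592

16.4592 m


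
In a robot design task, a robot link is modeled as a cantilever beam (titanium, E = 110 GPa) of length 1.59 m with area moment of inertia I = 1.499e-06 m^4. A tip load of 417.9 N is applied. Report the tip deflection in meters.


delta = F*L^3/(3*E*I) = 417.9*1.59^3/(3*1.100e+11*1.499e-06)
      = 1679.8238541/494670 = 0.0034

0.0034 m


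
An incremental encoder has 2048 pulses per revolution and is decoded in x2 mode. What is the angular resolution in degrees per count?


resolution = 360 / (PPR * 2) = 360 / 4096 = 0.0879

0.0879 degrees


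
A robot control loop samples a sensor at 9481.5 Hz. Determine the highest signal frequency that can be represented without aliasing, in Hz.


f_max = f_s/2 = 9481.5/2 = 4740.7500

4740.7500 Hz


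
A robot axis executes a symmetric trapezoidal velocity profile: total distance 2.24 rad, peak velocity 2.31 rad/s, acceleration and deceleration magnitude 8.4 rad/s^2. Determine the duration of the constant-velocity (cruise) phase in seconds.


t_acc = v/a = 0.275000 s, d_acc = v^2/(2a) = 0.317625 rad each
d_cruise = 2.24 - 2*0.317625 = 1.604750 rad
t_cruise = d_cruise/v = 1.604750/2.31 = 0.6947

0.6947 s


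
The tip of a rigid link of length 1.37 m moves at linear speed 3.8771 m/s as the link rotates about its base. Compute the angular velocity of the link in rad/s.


omega = v / L = 3.8771 / 1.37 = 2.8300

2.8300 rad/s


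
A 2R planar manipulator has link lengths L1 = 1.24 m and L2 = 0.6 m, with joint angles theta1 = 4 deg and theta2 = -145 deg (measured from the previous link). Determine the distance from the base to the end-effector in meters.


x = L1*cos(th1) + L2*cos(th1+th2) = 0.770692
y = L1*sin(th1) + L2*sin(th1+th2) = -0.291094
d = sqrt(x^2 + y^2) = sqrt(0.593966 + 0.084736) = 0.8238

0.8238 m


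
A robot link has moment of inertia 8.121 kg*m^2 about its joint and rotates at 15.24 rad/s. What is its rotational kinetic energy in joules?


KE = (1/2)*I*omega^2 = 0.5*8.121*15.24^2 = 943.0820

943.0820 J


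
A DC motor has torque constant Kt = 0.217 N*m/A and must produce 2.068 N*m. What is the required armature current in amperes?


I = tau / Kt = 2.068/0.217 = 9.5300

9.5300 A


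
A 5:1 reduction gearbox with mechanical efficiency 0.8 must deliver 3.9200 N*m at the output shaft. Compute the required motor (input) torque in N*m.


tau_in = tau_out / (N * eta) = 3.9200 / (5 * 0.8) = 0.9800

0.9800 N*m


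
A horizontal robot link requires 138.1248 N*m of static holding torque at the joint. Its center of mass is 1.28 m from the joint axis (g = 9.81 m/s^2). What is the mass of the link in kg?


m = tau / (g*L) = 138.1248 / (9.81 * 1.28) = 11.0000

11.0000 kg


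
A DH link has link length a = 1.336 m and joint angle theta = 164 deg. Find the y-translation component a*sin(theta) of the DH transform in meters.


a*sin(theta) = 1.336*sin(164 deg) = 0.3683

0.3683 m


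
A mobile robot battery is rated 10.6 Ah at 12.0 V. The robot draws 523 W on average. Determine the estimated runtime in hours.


E = 10.6*12.0 = 127.2000 Wh
t = E/P = 127.2000/523 = 0.2432

0.2432 hours


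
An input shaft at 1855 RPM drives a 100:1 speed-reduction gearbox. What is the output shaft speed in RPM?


omega_out = omega_in / N = 1855 / 100 = 18.5500

18.5500 RPM


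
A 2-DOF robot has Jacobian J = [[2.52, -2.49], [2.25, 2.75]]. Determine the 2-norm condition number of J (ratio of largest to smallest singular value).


JJ^T eigenvalues: trace(JJ^T) = 25.1755, det(JJ^T) = det(J)^2 = 157.06355625
s_max^2 = (25.1755 + sqrt(5.55157525))/2 = 13.76583905
s_min^2 = (25.1755 - sqrt(5.55157525))/2 = 11.40966095
kappa = s_max/s_min = sqrt(13.76583905/11.40966095) = 1.0984

1.0984


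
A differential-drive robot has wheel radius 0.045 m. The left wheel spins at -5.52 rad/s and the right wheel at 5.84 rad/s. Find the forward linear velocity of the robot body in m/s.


v = r*(wR + wL)/2 = 0.045*(5.84 + -5.52)/2 = 0.0072

0.0072 m/s


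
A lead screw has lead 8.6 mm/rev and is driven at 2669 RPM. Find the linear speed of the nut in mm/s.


v = lead * (RPM/60) = 8.6*2669/60 = 382.5567

382.5567 mm/s


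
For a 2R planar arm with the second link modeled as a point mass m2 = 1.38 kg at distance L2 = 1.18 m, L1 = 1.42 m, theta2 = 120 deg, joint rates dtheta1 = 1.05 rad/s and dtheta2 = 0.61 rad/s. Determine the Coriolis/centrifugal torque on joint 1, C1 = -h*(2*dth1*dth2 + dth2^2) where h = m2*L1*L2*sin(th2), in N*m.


h = m2*L1*L2*sin(th2) = 1.38*1.42*1.18*sin(120 deg) = 2.002535
C1 = -h*(2*1.05*0.61 + 0.61^2) = -2.002535*1.6531 = -3.3104

-3.3104 N*m


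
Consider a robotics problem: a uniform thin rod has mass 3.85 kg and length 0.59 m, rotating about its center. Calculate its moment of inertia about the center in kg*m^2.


I = (1/12)*m*L^2 = (1/12)*3.85*0.59^2 = 0.1117

0.1117 kg*m^2


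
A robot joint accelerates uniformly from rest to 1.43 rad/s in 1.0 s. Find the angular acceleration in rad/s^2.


alpha = delta_omega / t = 1.43 / 1.0 = 1.4300

1.4300 rad/s^2


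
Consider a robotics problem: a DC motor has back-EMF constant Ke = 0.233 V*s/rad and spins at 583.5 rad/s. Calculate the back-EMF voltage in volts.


V_emf = Ke * omega = 0.233*583.5 = 135.9555

135.9555 V


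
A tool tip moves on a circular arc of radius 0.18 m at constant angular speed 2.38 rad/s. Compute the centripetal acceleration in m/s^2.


a_c = omega^2 * r = 2.38^2 * 0.18 = 1.0196

1.0196 m/s^2


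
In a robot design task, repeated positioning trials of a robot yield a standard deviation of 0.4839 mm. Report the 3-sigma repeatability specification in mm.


repeatability = 3*sigma = 3*0.4839 = 1.4517

1.4517 mm


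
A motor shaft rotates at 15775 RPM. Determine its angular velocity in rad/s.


omega = 15775 * 2*pi/60 = 1651.9541

1651.9541 rad/s


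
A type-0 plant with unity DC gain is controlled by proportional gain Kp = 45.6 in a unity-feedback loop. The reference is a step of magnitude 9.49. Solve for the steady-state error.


e_ss = R/(1 + Kp) = 9.49/(1 + 45.6) = 9.49/46.6000 = 0.2036

0.2036


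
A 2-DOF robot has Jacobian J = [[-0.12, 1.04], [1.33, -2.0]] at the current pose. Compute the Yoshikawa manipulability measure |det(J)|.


det(J) = -0.12*-2.0 - (1.04)*(1.33) = -1.1432
|det(J)| = 1.1432

1.1432


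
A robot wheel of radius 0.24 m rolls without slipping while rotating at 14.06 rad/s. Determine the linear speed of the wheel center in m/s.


v = omega * r = 14.06 * 0.24 = 3.3744

3.3744 m/s


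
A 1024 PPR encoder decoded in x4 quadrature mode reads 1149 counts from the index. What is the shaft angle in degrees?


angle = counts * 360 / (PPR*4) = 1149 * 360 / 4096 = 100.9863

100.9863 degrees


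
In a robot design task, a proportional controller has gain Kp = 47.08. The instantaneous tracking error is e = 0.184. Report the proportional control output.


u_P = Kp * e = 47.08 * 0.184 = 8.6627

8.6627


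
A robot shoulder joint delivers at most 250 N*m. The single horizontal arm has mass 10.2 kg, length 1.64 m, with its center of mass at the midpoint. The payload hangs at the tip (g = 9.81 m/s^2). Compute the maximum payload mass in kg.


tau_arm = m_arm*g*(L/2) = 10.2*9.81*1.64/2 = 82.0508 N*m
tau_payload = tau_max - tau_arm = 250 - 82.0508 = 167.9492
m_payload = tau_payload / (g*L) = 167.9492 / (9.81*1.64) = 10.4391

10.4391 kg


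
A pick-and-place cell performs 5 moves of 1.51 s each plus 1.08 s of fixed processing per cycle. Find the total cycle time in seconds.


T = 5*1.51 + 1.08 = 8.6300

8.6300 s


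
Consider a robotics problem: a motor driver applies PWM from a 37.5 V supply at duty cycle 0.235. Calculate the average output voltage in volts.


V_avg = V_supply * D = 37.5*0.235 = 8.8125

8.8125 V


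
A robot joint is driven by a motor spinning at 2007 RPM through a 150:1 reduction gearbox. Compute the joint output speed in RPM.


omega_joint = omega_motor / N = 2007 / 150 = 13.3800

13.3800 RPM


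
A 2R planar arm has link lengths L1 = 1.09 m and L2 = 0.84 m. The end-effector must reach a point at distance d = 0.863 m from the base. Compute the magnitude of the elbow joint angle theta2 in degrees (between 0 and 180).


cos(th2) = (d^2 - L1^2 - L2^2)/(2*L1*L2) = (0.863^2 - 1.09^2 - 0.84^2)/(2*1.09*0.84) = -0.62741972
th2 = acos(-0.62741972) = 128.8600 deg

128.8600 degrees


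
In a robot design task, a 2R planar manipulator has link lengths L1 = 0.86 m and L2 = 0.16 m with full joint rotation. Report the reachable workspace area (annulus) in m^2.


r_max = L1 + L2 = 1.0200, r_min = |L1 - L2| = 0.7000
A = pi*(r_max^2 - r_min^2) = pi*(1.0404 - 0.4900) = 1.7291

1.7291 m^2


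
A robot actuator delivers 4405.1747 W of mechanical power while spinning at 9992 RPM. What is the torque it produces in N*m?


omega = 9992 * 2*pi/60 = 1046.359793 rad/s
tau = P / omega = 4405.1747 / 1046.359793 = 4.2100

4.2100 N*m


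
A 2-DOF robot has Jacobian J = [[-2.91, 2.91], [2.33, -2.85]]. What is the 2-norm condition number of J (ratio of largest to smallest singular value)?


JJ^T eigenvalues: trace(JJ^T) = 30.4876, det(JJ^T) = det(J)^2 = 2.28977424
s_max^2 = (30.4876 + sqrt(920.33465680))/2 = 30.41230896
s_min^2 = (30.4876 - sqrt(920.33465680))/2 = 0.07529104
kappa = s_max/s_min = sqrt(30.41230896/0.07529104) = 20.0980

20.0980


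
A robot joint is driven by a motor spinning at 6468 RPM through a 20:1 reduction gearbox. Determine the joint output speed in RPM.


omega_joint = omega_motor / N = 6468 / 20 = 323.4000

323.4000 RPM


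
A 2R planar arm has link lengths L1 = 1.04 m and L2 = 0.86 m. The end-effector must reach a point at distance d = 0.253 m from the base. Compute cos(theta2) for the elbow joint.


cos(th2) = (d^2 - L1^2 - L2^2)/(2*L1*L2) = (0.253^2 - 1.04^2 - 0.86^2)/(2*1.04*0.86) = -0.9823

-0.9823


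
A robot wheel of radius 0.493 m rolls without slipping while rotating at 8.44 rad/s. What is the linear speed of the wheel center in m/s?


v = omega * r = 8.44 * 0.493 = 4.1609

4.1609 m/s


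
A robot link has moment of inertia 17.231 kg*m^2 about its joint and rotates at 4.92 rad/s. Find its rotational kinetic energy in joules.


KE = (1/2)*I*omega^2 = 0.5*17.231*4.92^2 = 208.5502

208.5502 J


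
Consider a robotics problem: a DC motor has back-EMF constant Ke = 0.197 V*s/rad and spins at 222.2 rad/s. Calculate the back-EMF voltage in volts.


V_emf = Ke * omega = 0.197*222.2 = 43.7734

43.7734 V


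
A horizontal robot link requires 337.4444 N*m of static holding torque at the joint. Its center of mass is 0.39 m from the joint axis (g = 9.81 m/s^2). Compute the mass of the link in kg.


m = tau / (g*L) = 337.4444 / (9.81 * 0.39) = 88.2000

88.2000 kg


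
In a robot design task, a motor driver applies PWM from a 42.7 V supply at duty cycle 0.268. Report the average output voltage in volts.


V_avg = V_supply * D = 42.7*0.268 = 11.4436

11.4436 V


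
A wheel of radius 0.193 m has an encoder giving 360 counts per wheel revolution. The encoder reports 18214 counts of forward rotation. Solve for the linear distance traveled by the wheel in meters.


revs = 18214/360 = 50.594444
d = revs * 2*pi*r = 50.594444 * 2*pi*0.193 = 61.3536

61.3536 m


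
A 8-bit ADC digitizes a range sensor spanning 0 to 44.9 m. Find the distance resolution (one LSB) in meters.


res = range / 2^n = 44.9/2^8 = 44.9/256 = 0.1754

0.1754 m


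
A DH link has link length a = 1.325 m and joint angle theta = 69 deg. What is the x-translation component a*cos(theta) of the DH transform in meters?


a*cos(theta) = 1.325*cos(69 deg) = 0.4748

0.4748 m


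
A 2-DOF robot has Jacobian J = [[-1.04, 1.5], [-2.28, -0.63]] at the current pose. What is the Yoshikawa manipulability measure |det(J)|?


det(J) = -1.04*-0.63 - (1.5)*(-2.28) = 4.0752
|det(J)| = 4.0752

4.0752


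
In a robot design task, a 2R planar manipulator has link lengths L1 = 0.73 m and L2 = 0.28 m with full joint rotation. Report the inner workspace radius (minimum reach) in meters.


r_min = |L1 - L2| = |0.73 - 0.28| = 0.4500

0.4500 m


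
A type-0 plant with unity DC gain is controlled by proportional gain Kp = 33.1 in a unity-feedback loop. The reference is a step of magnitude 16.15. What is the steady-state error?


e_ss = R/(1 + Kp) = 16.15/(1 + 33.1) = 16.15/34.1000 = 0.4736

0.4736


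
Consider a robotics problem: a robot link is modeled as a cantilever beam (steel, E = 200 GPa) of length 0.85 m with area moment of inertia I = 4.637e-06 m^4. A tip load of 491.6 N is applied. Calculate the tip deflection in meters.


delta = F*L^3/(3*E*I) = 491.6*0.85^3/(3*2.000e+11*4.637e-06)
      = 301.90385/2782200 = 1.0851e-04

1.0851e-04 m


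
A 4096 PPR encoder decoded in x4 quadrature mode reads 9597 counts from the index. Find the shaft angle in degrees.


angle = counts * 360 / (PPR*4) = 9597 * 360 / 16384 = 210.8716

210.8716 degrees


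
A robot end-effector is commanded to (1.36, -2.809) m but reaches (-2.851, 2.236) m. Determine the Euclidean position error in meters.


dx = -2.851 - (1.36) = -4.2110, dy = 2.236 - (-2.809) = 5.0450
err = sqrt(17.732521 + 25.452025) = 6.5715

6.5715 m


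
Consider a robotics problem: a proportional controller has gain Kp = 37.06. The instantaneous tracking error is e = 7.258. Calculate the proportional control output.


u_P = Kp * e = 37.06 * 7.258 = 268.9815

268.9815


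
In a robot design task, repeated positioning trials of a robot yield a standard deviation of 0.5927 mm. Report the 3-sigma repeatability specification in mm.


repeatability = 3*sigma = 3*0.5927 = 1.7781

1.7781 mm


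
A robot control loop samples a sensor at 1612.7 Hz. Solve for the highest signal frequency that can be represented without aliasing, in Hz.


f_max = f_s/2 = 1612.7/2 = 806.3500

806.3500 Hz


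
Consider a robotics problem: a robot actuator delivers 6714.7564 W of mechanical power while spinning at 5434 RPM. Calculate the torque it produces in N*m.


omega = 5434 * 2*pi/60 = 569.047149 rad/s
tau = P / omega = 6714.7564 / 569.047149 = 11.8000

11.8000 N*m


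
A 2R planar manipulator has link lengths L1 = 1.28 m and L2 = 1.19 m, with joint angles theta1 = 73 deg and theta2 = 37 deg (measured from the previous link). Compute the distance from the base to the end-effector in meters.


x = L1*cos(th1) + L2*cos(th1+th2) = -0.032768
y = L1*sin(th1) + L2*sin(th1+th2) = 2.342304
d = sqrt(x^2 + y^2) = sqrt(0.001074 + 5.486388) = 2.3425

2.3425 m


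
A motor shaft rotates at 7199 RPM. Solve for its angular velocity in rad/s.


omega = 7199 * 2*pi/60 = 753.8775

753.8775 rad/s


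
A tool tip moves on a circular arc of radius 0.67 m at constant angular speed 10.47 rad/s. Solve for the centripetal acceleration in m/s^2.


a_c = omega^2 * r = 10.47^2 * 0.67 = 73.4460

73.4460 m/s^2


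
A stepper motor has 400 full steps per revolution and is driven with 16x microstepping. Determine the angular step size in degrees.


step = 360/(400*16) = 360/6400 = 0.0563

0.0563 degrees


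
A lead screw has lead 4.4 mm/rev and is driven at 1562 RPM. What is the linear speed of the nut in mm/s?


v = lead * (RPM/60) = 4.4*1562/60 = 114.5467

114.5467 mm/s


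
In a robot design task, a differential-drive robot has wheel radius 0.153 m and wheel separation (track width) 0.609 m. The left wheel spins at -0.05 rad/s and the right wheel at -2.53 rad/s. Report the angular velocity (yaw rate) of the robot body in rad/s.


omega = r*(wR - wL)/L = 0.153*(-2.53 - (-0.05))/0.609 = -0.6231

-0.6231 rad/s


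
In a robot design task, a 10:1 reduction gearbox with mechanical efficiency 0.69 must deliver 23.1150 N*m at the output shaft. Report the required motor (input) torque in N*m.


tau_in = tau_out / (N * eta) = 23.1150 / (10 * 0.69) = 3.3500

3.3500 N*m


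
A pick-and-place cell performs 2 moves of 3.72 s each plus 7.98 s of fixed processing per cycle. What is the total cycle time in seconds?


T = 2*3.72 + 7.98 = 15.4200

15.4200 s


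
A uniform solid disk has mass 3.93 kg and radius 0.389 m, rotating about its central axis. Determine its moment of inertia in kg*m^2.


I = (1/2)*m*R^2 = 0.5*3.93*0.389^2 = 0.2973

0.2973 kg*m^2


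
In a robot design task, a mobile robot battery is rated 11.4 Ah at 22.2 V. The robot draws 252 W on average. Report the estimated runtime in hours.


E = 11.4*22.2 = 253.0800 Wh
t = E/P = 253.0800/252 = 1.0043

1.0043 hours


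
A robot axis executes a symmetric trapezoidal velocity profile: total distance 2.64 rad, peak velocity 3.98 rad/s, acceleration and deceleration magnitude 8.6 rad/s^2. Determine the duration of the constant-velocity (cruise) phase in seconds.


t_acc = v/a = 0.462791 s, d_acc = v^2/(2a) = 0.920953 rad each
d_cruise = 2.64 - 2*0.920953 = 0.798094 rad
t_cruise = d_cruise/v = 0.798094/3.98 = 0.2005

0.2005 s


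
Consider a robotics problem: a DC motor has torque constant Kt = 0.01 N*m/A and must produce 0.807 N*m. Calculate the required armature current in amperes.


I = tau / Kt = 0.807/0.01 = 80.7000

80.7000 A


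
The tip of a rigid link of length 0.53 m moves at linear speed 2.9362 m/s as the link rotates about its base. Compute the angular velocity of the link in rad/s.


omega = v / L = 2.9362 / 0.53 = 5.5400

5.5400 rad/s


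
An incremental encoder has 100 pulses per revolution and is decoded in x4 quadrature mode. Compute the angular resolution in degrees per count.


resolution = 360 / (PPR * 4) = 360 / 400 = 0.9000

0.9000 degrees


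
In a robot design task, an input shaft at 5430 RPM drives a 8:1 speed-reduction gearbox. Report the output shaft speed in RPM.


omega_out = omega_in / N = 5430 / 8 = 678.7500

678.7500 RPM


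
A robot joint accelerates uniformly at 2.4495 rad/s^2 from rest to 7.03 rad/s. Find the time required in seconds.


t = delta_omega / alpha = 7.03 / 2.4495 = 2.8700

2.8700 s


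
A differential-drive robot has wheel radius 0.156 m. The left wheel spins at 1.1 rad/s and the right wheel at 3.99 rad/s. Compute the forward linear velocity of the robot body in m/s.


v = r*(wR + wL)/2 = 0.156*(3.99 + 1.1)/2 = 0.3970

0.3970 m/s


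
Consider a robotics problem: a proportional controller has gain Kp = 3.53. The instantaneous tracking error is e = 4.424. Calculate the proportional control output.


u_P = Kp * e = 3.53 * 4.424 = 15.6167

15.6167


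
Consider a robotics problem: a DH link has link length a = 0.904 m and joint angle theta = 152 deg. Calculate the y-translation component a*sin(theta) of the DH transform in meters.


a*sin(theta) = 0.904*sin(152 deg) = 0.4244

0.4244 m


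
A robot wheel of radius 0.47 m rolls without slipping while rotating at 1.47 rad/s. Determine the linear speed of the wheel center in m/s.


v = omega * r = 1.47 * 0.47 = 0.6909

0.6909 m/s


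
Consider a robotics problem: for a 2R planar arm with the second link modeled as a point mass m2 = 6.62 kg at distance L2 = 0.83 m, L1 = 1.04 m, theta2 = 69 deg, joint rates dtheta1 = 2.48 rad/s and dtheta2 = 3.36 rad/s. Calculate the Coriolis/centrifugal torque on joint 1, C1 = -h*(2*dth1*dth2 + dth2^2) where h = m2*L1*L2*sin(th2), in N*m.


h = m2*L1*L2*sin(th2) = 6.62*1.04*0.83*sin(69 deg) = 5.334837
C1 = -h*(2*2.48*3.36 + 3.36^2) = -5.334837*27.9552 = -149.1364

-149.1364 N*m


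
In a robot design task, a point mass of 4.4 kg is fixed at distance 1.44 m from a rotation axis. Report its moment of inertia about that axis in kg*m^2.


I = m*r^2 = 4.4*1.44^2 = 9.1238

9.1238 kg*m^2


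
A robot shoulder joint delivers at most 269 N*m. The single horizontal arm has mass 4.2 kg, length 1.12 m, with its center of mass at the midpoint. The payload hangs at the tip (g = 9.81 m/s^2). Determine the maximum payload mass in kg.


tau_arm = m_arm*g*(L/2) = 4.2*9.81*1.12/2 = 23.0731 N*m
tau_payload = tau_max - tau_arm = 269 - 23.0731 = 245.9269
m_payload = tau_payload / (g*L) = 245.9269 / (9.81*1.12) = 22.3830

22.3830 kg


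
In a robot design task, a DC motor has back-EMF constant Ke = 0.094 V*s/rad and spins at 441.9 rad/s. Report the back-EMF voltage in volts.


V_emf = Ke * omega = 0.094*441.9 = 41.5386

41.5386 V


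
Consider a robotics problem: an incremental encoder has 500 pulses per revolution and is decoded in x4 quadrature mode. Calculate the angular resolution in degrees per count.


resolution = 360 / (PPR * 4) = 360 / 2000 = 0.1800

0.1800 degrees


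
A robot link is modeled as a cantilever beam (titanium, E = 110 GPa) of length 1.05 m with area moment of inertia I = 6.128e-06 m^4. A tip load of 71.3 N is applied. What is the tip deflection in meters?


delta = F*L^3/(3*E*I) = 71.3*1.05^3/(3*1.100e+11*6.128e-06)
      = 82.5386625/2022240 = 4.0815e-05

4.0815e-05 m


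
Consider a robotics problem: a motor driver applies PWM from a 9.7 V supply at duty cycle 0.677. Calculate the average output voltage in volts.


V_avg = V_supply * D = 9.7*0.677 = 6.5669

6.5669 V


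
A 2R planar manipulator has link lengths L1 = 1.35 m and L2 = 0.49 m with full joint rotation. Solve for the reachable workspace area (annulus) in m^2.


r_max = L1 + L2 = 1.8400, r_min = |L1 - L2| = 0.8600
A = pi*(r_max^2 - r_min^2) = pi*(3.3856 - 0.7396) = 8.3127

8.3127 m^2


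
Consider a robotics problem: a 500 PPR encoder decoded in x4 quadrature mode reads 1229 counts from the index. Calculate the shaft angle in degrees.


angle = counts * 360 / (PPR*4) = 1229 * 360 / 2000 = 221.2200

221.2200 degrees


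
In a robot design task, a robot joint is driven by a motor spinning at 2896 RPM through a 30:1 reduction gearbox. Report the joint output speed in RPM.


omega_joint = omega_motor / N = 2896 / 30 = 96.5333

96.5333 RPM


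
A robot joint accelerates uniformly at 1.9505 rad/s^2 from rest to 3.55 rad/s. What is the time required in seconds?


t = delta_omega / alpha = 3.55 / 1.9505 = 1.8200

1.8200 s


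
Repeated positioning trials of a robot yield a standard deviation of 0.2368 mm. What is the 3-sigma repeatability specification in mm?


repeatability = 3*sigma = 3*0.2368 = 0.7104

0.7104 mm


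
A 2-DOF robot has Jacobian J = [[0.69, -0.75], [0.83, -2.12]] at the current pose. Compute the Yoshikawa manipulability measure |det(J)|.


det(J) = 0.69*-2.12 - (-0.75)*(0.83) = -0.8403
|det(J)| = 0.8403

0.8403


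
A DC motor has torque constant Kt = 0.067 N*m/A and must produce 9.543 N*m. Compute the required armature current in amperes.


I = tau / Kt = 9.543/0.067 = 142.4328

142.4328 A


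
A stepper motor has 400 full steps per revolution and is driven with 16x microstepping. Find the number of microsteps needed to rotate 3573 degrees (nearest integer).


step_size = 360/(400*16) = 360/6400 = 0.056250 deg
n = 3573/(360/6400) = 3573*6400/360 = 63520

63520 steps


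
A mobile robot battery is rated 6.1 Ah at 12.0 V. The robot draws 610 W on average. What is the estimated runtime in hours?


E = 6.1*12.0 = 73.2000 Wh
t = E/P = 73.2000/610 = 0.1200

0.1200 hours


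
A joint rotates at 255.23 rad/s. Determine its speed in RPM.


RPM = 255.23 * 60/(2*pi) = 2437.2670

2437.2670 RPM


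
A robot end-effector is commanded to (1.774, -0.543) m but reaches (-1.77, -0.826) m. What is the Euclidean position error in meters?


dx = -1.77 - (1.774) = -3.5440, dy = -0.826 - (-0.543) = -0.2830
err = sqrt(12.559936 + 0.080089) = 3.5553

3.5553 m


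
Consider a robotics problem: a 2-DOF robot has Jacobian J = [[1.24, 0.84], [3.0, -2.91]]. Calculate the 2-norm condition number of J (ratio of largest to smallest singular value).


JJ^T eigenvalues: trace(JJ^T) = 19.7113, det(JJ^T) = det(J)^2 = 37.55728656
s_max^2 = (19.7113 + sqrt(238.30620145))/2 = 17.57423474
s_min^2 = (19.7113 - sqrt(238.30620145))/2 = 2.13706526
kappa = s_max/s_min = sqrt(17.57423474/2.13706526) = 2.8677

2.8677


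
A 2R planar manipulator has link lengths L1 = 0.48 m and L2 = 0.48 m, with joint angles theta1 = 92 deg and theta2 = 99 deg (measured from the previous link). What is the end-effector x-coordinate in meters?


x = L1*cos(th1) + L2*cos(th1+th2) = 0.48*cos(92 deg) + 0.48*cos(191 deg) = -0.4879

-0.4879 m


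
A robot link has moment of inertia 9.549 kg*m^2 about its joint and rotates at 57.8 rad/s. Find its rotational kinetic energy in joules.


KE = (1/2)*I*omega^2 = 0.5*9.549*57.8^2 = 15950.8406

15950.8406 J


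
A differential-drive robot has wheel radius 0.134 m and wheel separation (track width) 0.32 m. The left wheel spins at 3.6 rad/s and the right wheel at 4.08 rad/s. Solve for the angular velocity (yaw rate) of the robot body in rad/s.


omega = r*(wR - wL)/L = 0.134*(4.08 - (3.6))/0.32 = 0.2010

0.2010 rad/s


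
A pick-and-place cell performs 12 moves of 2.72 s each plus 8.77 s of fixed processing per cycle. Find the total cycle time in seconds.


T = 12*2.72 + 8.77 = 41.4100

41.4100 s


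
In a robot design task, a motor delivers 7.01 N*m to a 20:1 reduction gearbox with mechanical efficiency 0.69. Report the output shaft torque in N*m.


tau_out = tau_in * N * eta = 7.01 * 20 * 0.69 = 96.7380

96.7380 N*m


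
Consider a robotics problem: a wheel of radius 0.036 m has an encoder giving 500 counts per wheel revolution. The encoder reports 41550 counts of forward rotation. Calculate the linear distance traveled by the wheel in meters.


revs = 41550/500 = 83.100000
d = revs * 2*pi*r = 83.100000 * 2*pi*0.036 = 18.7968

18.7968 m


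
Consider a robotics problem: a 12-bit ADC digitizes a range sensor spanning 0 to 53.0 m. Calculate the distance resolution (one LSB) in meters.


res = range / 2^n = 53.0/2^12 = 53.0/4096 = 0.0129

0.0129 m


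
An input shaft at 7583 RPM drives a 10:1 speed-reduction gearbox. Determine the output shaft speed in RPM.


omega_out = omega_in / N = 7583 / 10 = 758.3000

758.3000 RPM


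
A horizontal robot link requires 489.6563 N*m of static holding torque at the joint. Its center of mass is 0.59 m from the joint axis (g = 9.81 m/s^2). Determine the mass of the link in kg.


m = tau / (g*L) = 489.6563 / (9.81 * 0.59) = 84.6000

84.6000 kg


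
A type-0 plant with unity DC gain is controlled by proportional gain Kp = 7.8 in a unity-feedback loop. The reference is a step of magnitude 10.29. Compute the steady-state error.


e_ss = R/(1 + Kp) = 10.29/(1 + 7.8) = 10.29/8.8000 = 1.1693

1.1693


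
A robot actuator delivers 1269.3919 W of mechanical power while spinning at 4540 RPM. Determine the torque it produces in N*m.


omega = 4540 * 2*pi/60 = 475.427688 rad/s
tau = P / omega = 1269.3919 / 475.427688 = 2.6700

2.6700 N*m


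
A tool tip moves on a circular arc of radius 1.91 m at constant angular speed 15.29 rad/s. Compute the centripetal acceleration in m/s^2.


a_c = omega^2 * r = 15.29^2 * 1.91 = 446.5276

446.5276 m/s^2


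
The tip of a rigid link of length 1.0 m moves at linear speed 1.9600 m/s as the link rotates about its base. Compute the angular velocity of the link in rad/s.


omega = v / L = 1.9600 / 1.0 = 1.9600

1.9600 rad/s


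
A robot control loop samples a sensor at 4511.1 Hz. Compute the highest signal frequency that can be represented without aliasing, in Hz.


f_max = f_s/2 = 4511.1/2 = 2255.5500

2255.5500 Hz


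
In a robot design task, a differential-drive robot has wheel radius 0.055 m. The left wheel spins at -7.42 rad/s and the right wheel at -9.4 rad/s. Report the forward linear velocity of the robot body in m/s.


v = r*(wR + wL)/2 = 0.055*(-9.4 + -7.42)/2 = -0.4626

-0.4626 m/s
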